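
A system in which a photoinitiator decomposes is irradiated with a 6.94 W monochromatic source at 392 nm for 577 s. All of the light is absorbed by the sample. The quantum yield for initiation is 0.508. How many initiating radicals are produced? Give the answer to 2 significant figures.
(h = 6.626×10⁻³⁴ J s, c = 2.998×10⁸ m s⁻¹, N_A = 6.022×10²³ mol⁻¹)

4.0×10²¹ initiating radicals

Photon energy at 392 nm: hc/λ = (6.626×10⁻³⁴)(2.998×10⁸)/(392×10⁻⁹) = 5.068×10⁻¹⁹ J.
Energy delivered: (6.94 W)(577 s) = 4004 J.
Photons incident: 4004 / 5.068×10⁻¹⁹ = 7.901×10²¹, i.e. 7.901×10²¹/6.022×10²³ = 0.01312 mol.
Product: Φ × n_abs = 0.508 × 0.01312 = 0.006665 mol.
As a count: 0.006665 × 6.022×10²³ = 4.0×10²¹.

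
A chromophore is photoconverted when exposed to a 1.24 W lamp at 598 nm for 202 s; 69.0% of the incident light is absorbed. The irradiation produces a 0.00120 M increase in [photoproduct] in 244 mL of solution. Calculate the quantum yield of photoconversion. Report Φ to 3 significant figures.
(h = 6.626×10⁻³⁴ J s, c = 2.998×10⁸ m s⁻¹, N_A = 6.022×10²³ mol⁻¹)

Φ = 0.339

Product: (0.00120 M)(0.244 L) = 2.928×10⁻⁴ mol.
Photon energy at 598 nm: hc/λ = (6.626×10⁻³⁴)(2.998×10⁸)/(598×10⁻⁹) = 3.322×10⁻¹⁹ J.
Energy delivered: (1.24 W)(202 s) = 250.5 J.
Photons incident: 250.5 / 3.322×10⁻¹⁹ = 7.541×10²⁰, i.e. 7.541×10²⁰/6.022×10²³ = 0.001252 mol.
Photons absorbed: 0.690 × 0.001252 = 8.639×10⁻⁴ mol.
Φ = 2.928×10⁻⁴ mol / 8.639×10⁻⁴ mol photons = 0.339.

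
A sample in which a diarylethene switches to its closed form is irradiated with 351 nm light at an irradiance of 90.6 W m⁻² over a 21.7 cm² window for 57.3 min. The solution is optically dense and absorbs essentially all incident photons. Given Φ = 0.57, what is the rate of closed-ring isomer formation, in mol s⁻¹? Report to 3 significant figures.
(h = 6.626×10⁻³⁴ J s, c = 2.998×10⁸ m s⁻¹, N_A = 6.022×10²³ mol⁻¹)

3.29×10⁻⁷ mol s⁻¹

Photon energy at 351 nm: hc/λ = (6.626×10⁻³⁴)(2.998×10⁸)/(351×10⁻⁹) = 5.659×10⁻¹⁹ J.
Energy delivered: (90.6 W m⁻²)(21.7×10⁻⁴ m²)(3438 s) = 675.9 J.
Photons incident: 675.9 / 5.659×10⁻¹⁹ = 1.194×10²¹, i.e. 1.194×10²¹/6.022×10²³ = 0.001983 mol.
Product formed: 0.57 × 0.001983 = 0.001130 mol.
Rate: 0.001130 / 3438 s = 3.29×10⁻⁷ mol s⁻¹.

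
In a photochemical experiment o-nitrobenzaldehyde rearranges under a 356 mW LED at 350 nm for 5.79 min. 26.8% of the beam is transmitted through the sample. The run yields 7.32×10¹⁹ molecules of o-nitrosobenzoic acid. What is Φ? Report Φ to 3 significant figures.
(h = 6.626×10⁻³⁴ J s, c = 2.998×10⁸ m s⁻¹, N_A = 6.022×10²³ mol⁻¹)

Φ = 0.459

Product: 7.32×10¹⁹ / 6.022×10²³ = 1.216×10⁻⁴ mol.
Photon energy at 350 nm: hc/λ = (6.626×10⁻³⁴)(2.998×10⁸)/(350×10⁻⁹) = 5.676×10⁻¹⁹ J.
Energy delivered: (356 mW)(347.4 s) = 123.7 J.
Photons incident: 123.7 / 5.676×10⁻¹⁹ = 2.179×10²⁰, i.e. 2.179×10²⁰/6.022×10²³ = 3.618×10⁻⁴ mol.
Fraction absorbed: 1 − 26.8/100 = 0.7320.
Photons absorbed: 0.7320 × 3.618×10⁻⁴ = 2.648×10⁻⁴ mol.
Φ = 1.216×10⁻⁴ mol / 2.648×10⁻⁴ mol photons = 0.459.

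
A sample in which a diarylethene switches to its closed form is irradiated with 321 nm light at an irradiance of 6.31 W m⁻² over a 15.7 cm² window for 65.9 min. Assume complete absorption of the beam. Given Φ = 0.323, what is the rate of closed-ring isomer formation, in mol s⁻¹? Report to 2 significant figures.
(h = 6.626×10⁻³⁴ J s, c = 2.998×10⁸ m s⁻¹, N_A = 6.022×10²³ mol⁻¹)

Photon energy at 321 nm: hc/λ = (6.626×10⁻³⁴)(2.998×10⁸)/(321×10⁻⁹) = 6.188×10⁻¹⁹ J.
Energy delivered: (6.31 W m⁻²)(15.7×10⁻⁴ m²)(3954 s) = 39.17 J.
Photons incident: 39.17 / 6.188×10⁻¹⁹ = 6.330×10¹⁹, i.e. 6.330×10¹⁹/6.022×10²³ = 1.051×10⁻⁴ mol.
Product formed: 0.323 × 1.051×10⁻⁴ = 3.395×10⁻⁵ mol.
Rate: 3.395×10⁻⁵ / 3954 s = 8.6×10⁻⁹ mol s⁻¹.

8.6×10⁻⁹ mol s⁻¹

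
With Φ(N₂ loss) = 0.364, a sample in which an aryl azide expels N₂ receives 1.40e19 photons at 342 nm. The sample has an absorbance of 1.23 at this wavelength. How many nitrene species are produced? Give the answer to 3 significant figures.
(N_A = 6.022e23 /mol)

4.80e18 species

Moles of photons: 1.40e19 / 6.022e23 = 2.325e-5 mol.
Fraction absorbed: 1 − 10^(−1.23) = 0.9411.
Photons absorbed: 0.9411 × 2.325e-5 = 2.188e-5 mol.
Product: Φ × n_abs = 0.364 × 2.188e-5 = 7.964e-6 mol.
As a count: 7.964e-6 × 6.022e23 = 4.80e18.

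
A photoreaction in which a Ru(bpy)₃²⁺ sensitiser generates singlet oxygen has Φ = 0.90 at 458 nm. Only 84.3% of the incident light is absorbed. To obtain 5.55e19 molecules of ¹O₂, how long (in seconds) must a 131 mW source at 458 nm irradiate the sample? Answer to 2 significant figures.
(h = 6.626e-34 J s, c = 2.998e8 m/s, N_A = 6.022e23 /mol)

Product: 5.55e19 / 6.022e23 = 9.216e-5 mol.
Photons that must be absorbed: 9.216e-5 / 0.90 = 1.024e-4 mol.
Incident photons needed: 1.024e-4 / 0.843 = 1.215e-4 mol.
Photon energy: hc/λ = 4.337e-19 J; per mole, 2.612e5 J mol⁻¹.
Energy required: 1.215e-4 × 2.612e5 = 31.74 J.
Time: 31.74 J / 0.131 W = 240 s.

t ≈ 240 s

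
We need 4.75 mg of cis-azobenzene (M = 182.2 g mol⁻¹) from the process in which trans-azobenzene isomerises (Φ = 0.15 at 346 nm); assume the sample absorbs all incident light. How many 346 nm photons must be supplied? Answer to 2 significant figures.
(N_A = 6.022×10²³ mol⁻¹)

Product: 4.75 mg / 182.2 g mol⁻¹ = 2.607×10⁻⁵ mol.
Photons that must be absorbed: 2.607×10⁻⁵ / 0.15 = 1.738×10⁻⁴ mol.
Photon count: 1.738×10⁻⁴ × 6.022×10²³ = 1.0×10²⁰.

1.0×10²⁰ photons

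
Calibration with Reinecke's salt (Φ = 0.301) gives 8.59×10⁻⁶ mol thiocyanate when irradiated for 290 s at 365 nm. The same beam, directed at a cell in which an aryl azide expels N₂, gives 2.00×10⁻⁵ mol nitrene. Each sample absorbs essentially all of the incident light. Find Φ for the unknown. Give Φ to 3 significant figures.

Φ = 0.701

Photons absorbed by the actinometer: 8.59×10⁻⁶ / 0.301 = 2.854×10⁻⁵ mol.
Φ(unknown) = 2.00×10⁻⁵ / 2.854×10⁻⁵ = 0.701.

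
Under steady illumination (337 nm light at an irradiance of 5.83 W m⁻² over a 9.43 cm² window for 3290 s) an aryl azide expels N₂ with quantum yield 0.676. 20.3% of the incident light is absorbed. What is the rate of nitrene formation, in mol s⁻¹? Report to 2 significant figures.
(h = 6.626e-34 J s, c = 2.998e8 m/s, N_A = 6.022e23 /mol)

Photon energy at 337 nm: hc/λ = (6.626e-34)(2.998e8)/(337e-9) = 5.895e-19 J.
Energy delivered: (5.83 W m⁻²)(9.43e-4 m²)(3290 s) = 18.09 J.
Photons incident: 18.09 / 5.895e-19 = 3.069e19, i.e. 3.069e19/6.022e23 = 5.096e-5 mol.
Photons absorbed: 0.203 × 5.096e-5 = 1.034e-5 mol.
Product formed: 0.676 × 1.034e-5 = 6.990e-6 mol.
Rate: 6.990e-6 / 3290 s = 2.1e-9 mol s⁻¹.

2.1e-9 mol s⁻¹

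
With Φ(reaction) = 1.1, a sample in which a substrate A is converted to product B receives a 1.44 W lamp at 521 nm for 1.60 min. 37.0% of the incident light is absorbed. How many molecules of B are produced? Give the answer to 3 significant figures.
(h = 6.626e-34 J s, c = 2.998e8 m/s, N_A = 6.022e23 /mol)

1.48e20 molecules

Photon energy at 521 nm: hc/λ = (6.626e-34)(2.998e8)/(521e-9) = 3.813e-19 J.
Energy delivered: (1.44 W)(96 s) = 138.2 J.
Photons incident: 138.2 / 3.813e-19 = 3.624e20, i.e. 3.624e20/6.022e23 = 6.018e-4 mol.
Photons absorbed: 0.370 × 6.018e-4 = 2.227e-4 mol.
Product: Φ × n_abs = 1.1 × 2.227e-4 = 2.450e-4 mol.
As a count: 2.450e-4 × 6.022e23 = 1.48e20.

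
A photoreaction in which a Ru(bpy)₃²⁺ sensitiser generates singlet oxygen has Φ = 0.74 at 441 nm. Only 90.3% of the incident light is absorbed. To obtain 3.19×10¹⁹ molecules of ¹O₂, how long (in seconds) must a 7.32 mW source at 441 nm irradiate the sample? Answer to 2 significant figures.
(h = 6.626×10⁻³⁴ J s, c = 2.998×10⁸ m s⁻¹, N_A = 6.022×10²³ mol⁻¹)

t ≈ 2900 s

Product: 3.19×10¹⁹ / 6.022×10²³ = 5.297×10⁻⁵ mol.
Photons that must be absorbed: 5.297×10⁻⁵ / 0.74 = 7.158×10⁻⁵ mol.
Incident photons needed: 7.158×10⁻⁵ / 0.903 = 7.927×10⁻⁵ mol.
Photon energy: hc/λ = 4.504×10⁻¹⁹ J; per mole, 2.712×10⁵ J mol⁻¹.
Energy required: 7.927×10⁻⁵ × 2.712×10⁵ = 21.50 J.
Time: 21.50 J / 0.00732 W = 2900 s.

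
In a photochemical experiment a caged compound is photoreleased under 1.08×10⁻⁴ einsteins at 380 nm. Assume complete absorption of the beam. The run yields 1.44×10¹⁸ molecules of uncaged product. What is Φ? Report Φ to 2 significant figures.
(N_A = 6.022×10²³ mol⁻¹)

Product: 1.44×10¹⁸ / 6.022×10²³ = 2.391×10⁻⁶ mol.
Φ = 2.391×10⁻⁶ mol / 1.08×10⁻⁴ mol photons = 0.022.

Φ = 0.022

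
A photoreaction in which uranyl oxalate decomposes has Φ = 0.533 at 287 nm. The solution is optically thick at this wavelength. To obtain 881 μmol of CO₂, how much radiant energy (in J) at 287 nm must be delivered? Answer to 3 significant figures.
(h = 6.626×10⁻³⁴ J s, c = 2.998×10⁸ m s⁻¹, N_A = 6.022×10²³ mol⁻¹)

Product: 881 μmol = 8.81×10⁻⁴ mol.
Photons that must be absorbed: 8.81×10⁻⁴ / 0.533 = 0.001653 mol.
Photon energy: hc/λ = 6.922×10⁻¹⁹ J; per mole, 4.168×10⁵ J mol⁻¹.
Energy required: 0.001653 × 4.168×10⁵ = 689 J.

689 J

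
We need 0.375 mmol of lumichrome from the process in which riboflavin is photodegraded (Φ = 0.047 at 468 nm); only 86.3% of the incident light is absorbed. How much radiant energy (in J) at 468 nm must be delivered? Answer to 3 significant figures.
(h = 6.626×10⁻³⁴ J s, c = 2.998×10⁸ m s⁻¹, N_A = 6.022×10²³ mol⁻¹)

Product: 0.375 mmol = 3.75×10⁻⁴ mol.
Photons that must be absorbed: 3.75×10⁻⁴ / 0.047 = 0.007979 mol.
Incident photons needed: 0.007979 / 0.863 = 0.009246 mol.
Photon energy: hc/λ = 4.245×10⁻¹⁹ J; per mole, 2.556×10⁵ J mol⁻¹.
Energy required: 0.009246 × 2.556×10⁵ = 2360 J.

2360 J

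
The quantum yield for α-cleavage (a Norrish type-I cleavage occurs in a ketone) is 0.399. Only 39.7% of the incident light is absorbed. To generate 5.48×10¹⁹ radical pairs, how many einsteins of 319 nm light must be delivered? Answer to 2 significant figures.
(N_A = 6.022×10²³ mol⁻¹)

Product: 5.48×10¹⁹ / 6.022×10²³ = 9.100×10⁻⁵ mol.
Photons that must be absorbed: 9.100×10⁻⁵ / 0.399 = 2.281×10⁻⁴ mol.
Incident photons needed: 2.281×10⁻⁴ / 0.397 = 5.746×10⁻⁴ mol.

5.7×10⁻⁴ einstein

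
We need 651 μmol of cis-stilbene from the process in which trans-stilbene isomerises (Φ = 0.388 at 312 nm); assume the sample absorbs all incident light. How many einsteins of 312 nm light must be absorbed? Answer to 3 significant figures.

Product: 651 μmol = 6.51e-4 mol.
Photons that must be absorbed: 6.51e-4 / 0.388 = 0.001678 mol.

0.00168 einstein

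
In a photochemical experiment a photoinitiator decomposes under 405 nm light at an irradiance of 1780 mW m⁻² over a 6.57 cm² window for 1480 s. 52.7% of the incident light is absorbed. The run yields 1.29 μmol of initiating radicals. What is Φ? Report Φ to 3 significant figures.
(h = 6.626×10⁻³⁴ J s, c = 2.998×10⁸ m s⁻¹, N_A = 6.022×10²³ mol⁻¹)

Φ = 0.418

Product: 1.29 μmol = 1.29×10⁻⁶ mol.
Photon energy at 405 nm: hc/λ = (6.626×10⁻³⁴)(2.998×10⁸)/(405×10⁻⁹) = 4.905×10⁻¹⁹ J.
Energy delivered: (1780 mW m⁻²)(6.57×10⁻⁴ m²)(1480 s) = 1.731 J.
Photons incident: 1.731 / 4.905×10⁻¹⁹ = 3.529×10¹⁸, i.e. 3.529×10¹⁸/6.022×10²³ = 5.860×10⁻⁶ mol.
Photons absorbed: 0.527 × 5.860×10⁻⁶ = 3.088×10⁻⁶ mol.
Φ = 1.29×10⁻⁶ mol / 3.088×10⁻⁶ mol photons = 0.418.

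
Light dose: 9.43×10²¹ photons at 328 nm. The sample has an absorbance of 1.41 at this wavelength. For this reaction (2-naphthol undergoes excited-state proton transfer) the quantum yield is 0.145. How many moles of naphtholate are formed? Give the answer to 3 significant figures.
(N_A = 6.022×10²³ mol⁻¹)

0.00218 mol

Moles of photons: 9.43×10²¹ / 6.022×10²³ = 0.01566 mol.
Fraction absorbed: 1 − 10^(−1.41) = 0.9611.
Photons absorbed: 0.9611 × 0.01566 = 0.01505 mol.
Product: Φ × n_abs = 0.145 × 0.01505 = 0.002182 mol.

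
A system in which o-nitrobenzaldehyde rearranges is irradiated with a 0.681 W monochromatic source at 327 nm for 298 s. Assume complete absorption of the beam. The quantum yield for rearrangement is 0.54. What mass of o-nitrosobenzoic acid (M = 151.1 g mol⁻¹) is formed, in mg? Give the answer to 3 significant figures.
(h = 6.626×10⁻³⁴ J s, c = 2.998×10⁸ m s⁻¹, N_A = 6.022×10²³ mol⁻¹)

45.3 mg

Photon energy at 327 nm: hc/λ = (6.626×10⁻³⁴)(2.998×10⁸)/(327×10⁻⁹) = 6.075×10⁻¹⁹ J.
Energy delivered: (0.681 W)(298 s) = 202.9 J.
Photons incident: 202.9 / 6.075×10⁻¹⁹ = 3.340×10²⁰, i.e. 3.340×10²⁰/6.022×10²³ = 5.546×10⁻⁴ mol.
Product: Φ × n_abs = 0.54 × 5.546×10⁻⁴ = 2.995×10⁻⁴ mol.
Mass: 2.995×10⁻⁴ × 151.1 = 0.04525 g = 45.3 mg.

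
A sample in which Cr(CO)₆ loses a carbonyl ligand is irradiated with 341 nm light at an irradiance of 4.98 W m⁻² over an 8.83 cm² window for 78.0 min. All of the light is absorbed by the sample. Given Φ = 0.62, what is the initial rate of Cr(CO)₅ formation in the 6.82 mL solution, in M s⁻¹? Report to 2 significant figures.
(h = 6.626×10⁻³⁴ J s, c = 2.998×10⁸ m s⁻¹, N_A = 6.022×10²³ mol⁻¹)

1.1×10⁻⁶ M s⁻¹

Photon energy at 341 nm: hc/λ = (6.626×10⁻³⁴)(2.998×10⁸)/(341×10⁻⁹) = 5.825×10⁻¹⁹ J.
Energy delivered: (4.98 W m⁻²)(8.83×10⁻⁴ m²)(4680 s) = 20.58 J.
Photons incident: 20.58 / 5.825×10⁻¹⁹ = 3.533×10¹⁹, i.e. 3.533×10¹⁹/6.022×10²³ = 5.867×10⁻⁵ mol.
Product formed: 0.62 × 5.867×10⁻⁵ = 3.638×10⁻⁵ mol.
Rate: 3.638×10⁻⁵ mol / (4680 s × 0.00682 L) = 1.1×10⁻⁶ M s⁻¹.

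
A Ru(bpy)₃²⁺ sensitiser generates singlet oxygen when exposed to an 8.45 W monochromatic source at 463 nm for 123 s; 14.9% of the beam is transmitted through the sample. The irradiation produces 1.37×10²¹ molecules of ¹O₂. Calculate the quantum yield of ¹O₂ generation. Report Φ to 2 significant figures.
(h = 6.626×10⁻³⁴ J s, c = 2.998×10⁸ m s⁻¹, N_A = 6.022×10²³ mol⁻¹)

Φ = 0.66

Product: 1.37×10²¹ / 6.022×10²³ = 0.002275 mol.
Photon energy at 463 nm: hc/λ = (6.626×10⁻³⁴)(2.998×10⁸)/(463×10⁻⁹) = 4.290×10⁻¹⁹ J.
Energy delivered: (8.45 W)(123 s) = 1039 J.
Photons incident: 1039 / 4.290×10⁻¹⁹ = 2.422×10²¹, i.e. 2.422×10²¹/6.022×10²³ = 0.004022 mol.
Fraction absorbed: 1 − 14.9/100 = 0.8510.
Photons absorbed: 0.8510 × 0.004022 = 0.003423 mol.
Φ = 0.002275 mol / 0.003423 mol photons = 0.66.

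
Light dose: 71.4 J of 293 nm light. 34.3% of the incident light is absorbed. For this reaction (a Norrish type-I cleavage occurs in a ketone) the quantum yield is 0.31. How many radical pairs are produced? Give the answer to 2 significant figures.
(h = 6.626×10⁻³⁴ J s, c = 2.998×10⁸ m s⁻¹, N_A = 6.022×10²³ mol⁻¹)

1.1×10¹⁹ radical pairs

Photon energy at 293 nm: hc/λ = (6.626×10⁻³⁴)(2.998×10⁸)/(293×10⁻⁹) = 6.780×10⁻¹⁹ J.
Photons incident: 71.4 / 6.780×10⁻¹⁹ = 1.053×10²⁰, i.e. 1.053×10²⁰/6.022×10²³ = 1.749×10⁻⁴ mol.
Photons absorbed: 0.343 × 1.749×10⁻⁴ = 5.999×10⁻⁵ mol.
Product: Φ × n_abs = 0.31 × 5.999×10⁻⁵ = 1.860×10⁻⁵ mol.
As a count: 1.860×10⁻⁵ × 6.022×10²³ = 1.1×10¹⁹.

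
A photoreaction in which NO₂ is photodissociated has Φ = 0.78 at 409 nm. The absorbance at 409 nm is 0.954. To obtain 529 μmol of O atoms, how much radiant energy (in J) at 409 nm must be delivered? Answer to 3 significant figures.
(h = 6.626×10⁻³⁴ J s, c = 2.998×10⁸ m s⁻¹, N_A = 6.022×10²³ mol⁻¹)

Product: 529 μmol = 5.29×10⁻⁴ mol.
Photons that must be absorbed: 5.29×10⁻⁴ / 0.78 = 6.782×10⁻⁴ mol.
Fraction absorbed: 1 − 10^(−0.954) = 0.8888.
Incident photons needed: 6.782×10⁻⁴ / 0.8888 = 7.631×10⁻⁴ mol.
Photon energy: hc/λ = 4.857×10⁻¹⁹ J; per mole, 2.925×10⁵ J mol⁻¹.
Energy required: 7.631×10⁻⁴ × 2.925×10⁵ = 223 J.

223 J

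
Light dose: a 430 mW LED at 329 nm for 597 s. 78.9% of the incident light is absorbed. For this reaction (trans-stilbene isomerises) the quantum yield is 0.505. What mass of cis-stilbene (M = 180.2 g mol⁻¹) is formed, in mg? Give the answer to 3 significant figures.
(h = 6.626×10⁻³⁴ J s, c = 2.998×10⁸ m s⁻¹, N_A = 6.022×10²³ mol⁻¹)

50.7 mg

Photon energy at 329 nm: hc/λ = (6.626×10⁻³⁴)(2.998×10⁸)/(329×10⁻⁹) = 6.038×10⁻¹⁹ J.
Energy delivered: (430 mW)(597 s) = 256.7 J.
Photons incident: 256.7 / 6.038×10⁻¹⁹ = 4.251×10²⁰, i.e. 4.251×10²⁰/6.022×10²³ = 7.059×10⁻⁴ mol.
Photons absorbed: 0.789 × 7.059×10⁻⁴ = 5.570×10⁻⁴ mol.
Product: Φ × n_abs = 0.505 × 5.570×10⁻⁴ = 2.813×10⁻⁴ mol.
Mass: 2.813×10⁻⁴ × 180.2 = 0.05069 g = 50.7 mg.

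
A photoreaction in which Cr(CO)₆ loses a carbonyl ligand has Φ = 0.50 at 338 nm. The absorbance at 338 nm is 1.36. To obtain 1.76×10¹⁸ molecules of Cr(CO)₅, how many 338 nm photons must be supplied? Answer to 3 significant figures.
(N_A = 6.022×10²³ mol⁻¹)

3.68×10¹⁸ photons

Product: 1.76×10¹⁸ / 6.022×10²³ = 2.923×10⁻⁶ mol.
Photons that must be absorbed: 2.923×10⁻⁶ / 0.50 = 5.846×10⁻⁶ mol.
Fraction absorbed: 1 − 10^(−1.36) = 0.9563.
Incident photons needed: 5.846×10⁻⁶ / 0.9563 = 6.113×10⁻⁶ mol.
Photon count: 6.113×10⁻⁶ × 6.022×10²³ = 3.68×10¹⁸.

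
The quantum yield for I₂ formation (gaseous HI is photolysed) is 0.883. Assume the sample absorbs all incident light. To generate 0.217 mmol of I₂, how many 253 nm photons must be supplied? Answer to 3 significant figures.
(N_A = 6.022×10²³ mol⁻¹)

1.48×10²⁰ photons

Product: 0.217 mmol = 2.17×10⁻⁴ mol.
Photons that must be absorbed: 2.17×10⁻⁴ / 0.883 = 2.458×10⁻⁴ mol.
Photon count: 2.458×10⁻⁴ × 6.022×10²³ = 1.48×10²⁰.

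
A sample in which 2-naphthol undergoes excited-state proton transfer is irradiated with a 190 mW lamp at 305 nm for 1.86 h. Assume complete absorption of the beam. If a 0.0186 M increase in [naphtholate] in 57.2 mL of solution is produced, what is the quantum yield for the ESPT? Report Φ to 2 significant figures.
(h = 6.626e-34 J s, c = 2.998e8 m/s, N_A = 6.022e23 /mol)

Φ = 0.33

Product: (0.0186 M)(0.0572 L) = 0.001064 mol.
Photon energy at 305 nm: hc/λ = (6.626e-34)(2.998e8)/(305e-9) = 6.513e-19 J.
Energy delivered: (190 mW)(6696 s) = 1272 J.
Photons incident: 1272 / 6.513e-19 = 1.953e21, i.e. 1.953e21/6.022e23 = 0.003243 mol.
Φ = 0.001064 mol / 0.003243 mol photons = 0.33.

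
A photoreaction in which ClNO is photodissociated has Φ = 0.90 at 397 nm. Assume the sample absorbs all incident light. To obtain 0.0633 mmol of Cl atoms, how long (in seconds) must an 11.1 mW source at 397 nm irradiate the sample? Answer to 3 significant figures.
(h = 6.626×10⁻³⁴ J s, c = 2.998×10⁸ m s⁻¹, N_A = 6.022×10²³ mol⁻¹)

Product: 0.0633 mmol = 6.33×10⁻⁵ mol.
Photons that must be absorbed: 6.33×10⁻⁵ / 0.90 = 7.033×10⁻⁵ mol.
Photon energy: hc/λ = 5.004×10⁻¹⁹ J; per mole, 3.013×10⁵ J mol⁻¹.
Energy required: 7.033×10⁻⁵ × 3.013×10⁵ = 21.19 J.
Time: 21.19 J / 0.0111 W = 1910 s.

t ≈ 1910 s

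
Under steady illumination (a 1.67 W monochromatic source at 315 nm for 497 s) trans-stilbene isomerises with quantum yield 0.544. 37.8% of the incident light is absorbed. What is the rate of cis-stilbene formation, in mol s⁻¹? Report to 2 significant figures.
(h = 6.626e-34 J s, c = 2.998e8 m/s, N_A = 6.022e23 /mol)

Photon energy at 315 nm: hc/λ = (6.626e-34)(2.998e8)/(315e-9) = 6.306e-19 J.
Energy delivered: (1.67 W)(497 s) = 830.0 J.
Photons incident: 830.0 / 6.306e-19 = 1.316e21, i.e. 1.316e21/6.022e23 = 0.002185 mol.
Photons absorbed: 0.378 × 0.002185 = 8.259e-4 mol.
Product formed: 0.544 × 8.259e-4 = 4.493e-4 mol.
Rate: 4.493e-4 / 497 s = 9.0e-7 mol s⁻¹.

9.0e-7 mol s⁻¹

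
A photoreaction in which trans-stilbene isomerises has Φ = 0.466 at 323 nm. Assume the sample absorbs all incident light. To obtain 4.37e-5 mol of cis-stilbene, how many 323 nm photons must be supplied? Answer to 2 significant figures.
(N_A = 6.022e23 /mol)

5.6e19 photons

Photons that must be absorbed: 4.37e-5 / 0.466 = 9.378e-5 mol.
Photon count: 9.378e-5 × 6.022e23 = 5.6e19.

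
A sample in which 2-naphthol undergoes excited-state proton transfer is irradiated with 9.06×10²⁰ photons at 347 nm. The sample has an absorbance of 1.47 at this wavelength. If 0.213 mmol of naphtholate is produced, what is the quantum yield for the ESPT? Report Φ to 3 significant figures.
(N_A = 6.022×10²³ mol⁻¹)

Product: 0.213 mmol = 2.13×10⁻⁴ mol.
Moles of photons: 9.06×10²⁰ / 6.022×10²³ = 0.001504 mol.
Fraction absorbed: 1 − 10^(−1.47) = 0.9661.
Photons absorbed: 0.9661 × 0.001504 = 0.001453 mol.
Φ = 2.13×10⁻⁴ mol / 0.001453 mol photons = 0.147.

Φ = 0.147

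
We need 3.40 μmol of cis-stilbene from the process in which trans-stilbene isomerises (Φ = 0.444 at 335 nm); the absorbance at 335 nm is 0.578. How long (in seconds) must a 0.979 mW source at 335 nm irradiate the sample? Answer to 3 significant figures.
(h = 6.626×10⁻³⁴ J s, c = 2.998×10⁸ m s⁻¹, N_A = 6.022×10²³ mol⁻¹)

t ≈ 3800 s

Product: 3.40 μmol = 3.40×10⁻⁶ mol.
Photons that must be absorbed: 3.40×10⁻⁶ / 0.444 = 7.658×10⁻⁶ mol.
Fraction absorbed: 1 − 10^(−0.578) = 0.7358.
Incident photons needed: 7.658×10⁻⁶ / 0.7358 = 1.041×10⁻⁵ mol.
Photon energy: hc/λ = 5.930×10⁻¹⁹ J; per mole, 3.571×10⁵ J mol⁻¹.
Energy required: 1.041×10⁻⁵ × 3.571×10⁵ = 3.717 J.
Time: 3.717 J / 0.000979 W = 3800 s.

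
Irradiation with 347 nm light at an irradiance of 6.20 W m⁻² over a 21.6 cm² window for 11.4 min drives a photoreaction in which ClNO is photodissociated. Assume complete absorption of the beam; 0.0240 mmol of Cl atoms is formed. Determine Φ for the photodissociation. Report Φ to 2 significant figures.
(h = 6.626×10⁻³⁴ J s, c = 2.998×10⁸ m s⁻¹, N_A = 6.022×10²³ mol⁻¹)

Product: 0.0240 mmol = 2.40×10⁻⁵ mol.
Photon energy at 347 nm: hc/λ = (6.626×10⁻³⁴)(2.998×10⁸)/(347×10⁻⁹) = 5.725×10⁻¹⁹ J.
Energy delivered: (6.20 W m⁻²)(21.6×10⁻⁴ m²)(684 s) = 9.160 J.
Photons incident: 9.160 / 5.725×10⁻¹⁹ = 1.600×10¹⁹, i.e. 1.600×10¹⁹/6.022×10²³ = 2.657×10⁻⁵ mol.
Φ = 2.40×10⁻⁵ mol / 2.657×10⁻⁵ mol photons = 0.90.

Φ = 0.90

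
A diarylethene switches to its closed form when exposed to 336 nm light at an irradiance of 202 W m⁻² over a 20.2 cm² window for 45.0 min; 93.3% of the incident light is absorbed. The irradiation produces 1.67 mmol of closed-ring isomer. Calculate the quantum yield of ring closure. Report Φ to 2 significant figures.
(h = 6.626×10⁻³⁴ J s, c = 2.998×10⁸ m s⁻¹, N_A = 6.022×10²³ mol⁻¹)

Φ = 0.58

Product: 1.67 mmol = 0.00167 mol.
Photon energy at 336 nm: hc/λ = (6.626×10⁻³⁴)(2.998×10⁸)/(336×10⁻⁹) = 5.912×10⁻¹⁹ J.
Energy delivered: (202 W m⁻²)(20.2×10⁻⁴ m²)(2700 s) = 1102 J.
Photons incident: 1102 / 5.912×10⁻¹⁹ = 1.864×10²¹, i.e. 1.864×10²¹/6.022×10²³ = 0.003095 mol.
Photons absorbed: 0.933 × 0.003095 = 0.002888 mol.
Φ = 0.00167 mol / 0.002888 mol photons = 0.58.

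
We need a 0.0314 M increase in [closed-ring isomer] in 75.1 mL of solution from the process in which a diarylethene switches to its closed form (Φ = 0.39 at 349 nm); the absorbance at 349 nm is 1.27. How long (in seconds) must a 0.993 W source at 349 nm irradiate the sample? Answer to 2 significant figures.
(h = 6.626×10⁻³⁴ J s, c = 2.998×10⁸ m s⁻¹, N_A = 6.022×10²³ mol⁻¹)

t ≈ 2200 s

Product: (0.0314 M)(0.0751 L) = 0.002358 mol.
Photons that must be absorbed: 0.002358 / 0.39 = 0.006046 mol.
Fraction absorbed: 1 − 10^(−1.27) = 0.9463.
Incident photons needed: 0.006046 / 0.9463 = 0.006389 mol.
Photon energy: hc/λ = 5.692×10⁻¹⁹ J; per mole, 3.428×10⁵ J mol⁻¹.
Energy required: 0.006389 × 3.428×10⁵ = 2190 J.
Time: 2190 J / 0.993 W = 2200 s.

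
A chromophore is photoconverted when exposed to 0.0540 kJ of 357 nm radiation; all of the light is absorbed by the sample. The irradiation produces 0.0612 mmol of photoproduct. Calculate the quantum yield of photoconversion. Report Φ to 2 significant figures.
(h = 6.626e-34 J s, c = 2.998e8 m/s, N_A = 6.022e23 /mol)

Φ = 0.38

Product: 0.0612 mmol = 6.12e-5 mol.
Photon energy at 357 nm: hc/λ = (6.626e-34)(2.998e8)/(357e-9) = 5.564e-19 J.
Incident energy: 0.0540 kJ = 54.0 J.
Photons incident: 54.0 / 5.564e-19 = 9.705e19, i.e. 9.705e19/6.022e23 = 1.612e-4 mol.
Φ = 6.12e-5 mol / 1.612e-4 mol photons = 0.38.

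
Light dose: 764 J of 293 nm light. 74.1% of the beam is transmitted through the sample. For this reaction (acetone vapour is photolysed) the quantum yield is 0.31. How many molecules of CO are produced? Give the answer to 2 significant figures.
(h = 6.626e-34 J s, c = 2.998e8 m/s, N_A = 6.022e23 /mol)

9.0e19 molecules

Photon energy at 293 nm: hc/λ = (6.626e-34)(2.998e8)/(293e-9) = 6.780e-19 J.
Photons incident: 764 / 6.780e-19 = 1.127e21, i.e. 1.127e21/6.022e23 = 0.001871 mol.
Fraction absorbed: 1 − 74.1/100 = 0.2590.
Photons absorbed: 0.2590 × 0.001871 = 4.846e-4 mol.
Product: Φ × n_abs = 0.31 × 4.846e-4 = 1.502e-4 mol.
As a count: 1.502e-4 × 6.022e23 = 9.0e19.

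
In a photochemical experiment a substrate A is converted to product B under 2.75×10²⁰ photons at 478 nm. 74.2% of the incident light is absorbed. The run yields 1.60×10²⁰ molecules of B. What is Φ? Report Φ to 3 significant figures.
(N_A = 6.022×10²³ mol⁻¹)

Product: 1.60×10²⁰ / 6.022×10²³ = 2.657×10⁻⁴ mol.
Moles of photons: 2.75×10²⁰ / 6.022×10²³ = 4.567×10⁻⁴ mol.
Photons absorbed: 0.742 × 4.567×10⁻⁴ = 3.389×10⁻⁴ mol.
Φ = 2.657×10⁻⁴ mol / 3.389×10⁻⁴ mol photons = 0.784.

Φ = 0.784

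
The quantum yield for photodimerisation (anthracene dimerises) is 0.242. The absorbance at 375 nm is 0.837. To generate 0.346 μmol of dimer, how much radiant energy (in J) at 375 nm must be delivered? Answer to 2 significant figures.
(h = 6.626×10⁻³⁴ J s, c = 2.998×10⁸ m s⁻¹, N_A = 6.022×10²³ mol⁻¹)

0.53 J

Product: 0.346 μmol = 3.46×10⁻⁷ mol.
Photons that must be absorbed: 3.46×10⁻⁷ / 0.242 = 1.430×10⁻⁶ mol.
Fraction absorbed: 1 − 10^(−0.837) = 0.8545.
Incident photons needed: 1.430×10⁻⁶ / 0.8545 = 1.673×10⁻⁶ mol.
Photon energy: hc/λ = 5.297×10⁻¹⁹ J; per mole, 3.190×10⁵ J mol⁻¹.
Energy required: 1.673×10⁻⁶ × 3.190×10⁵ = 0.53 J.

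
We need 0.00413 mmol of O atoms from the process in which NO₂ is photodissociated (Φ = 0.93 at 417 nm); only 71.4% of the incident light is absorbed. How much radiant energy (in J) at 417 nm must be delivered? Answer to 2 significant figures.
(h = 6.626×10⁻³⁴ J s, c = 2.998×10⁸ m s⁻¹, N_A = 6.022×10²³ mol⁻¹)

1.8 J

Product: 0.00413 mmol = 4.13×10⁻⁶ mol.
Photons that must be absorbed: 4.13×10⁻⁶ / 0.93 = 4.441×10⁻⁶ mol.
Incident photons needed: 4.441×10⁻⁶ / 0.714 = 6.220×10⁻⁶ mol.
Photon energy: hc/λ = 4.764×10⁻¹⁹ J; per mole, 2.869×10⁵ J mol⁻¹.
Energy required: 6.220×10⁻⁶ × 2.869×10⁵ = 1.8 J.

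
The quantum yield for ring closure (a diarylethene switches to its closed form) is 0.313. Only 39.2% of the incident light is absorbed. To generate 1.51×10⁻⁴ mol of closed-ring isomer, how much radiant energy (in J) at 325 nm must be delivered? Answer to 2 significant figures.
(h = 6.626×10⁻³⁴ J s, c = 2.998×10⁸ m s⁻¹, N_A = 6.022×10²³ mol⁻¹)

450 J

Photons that must be absorbed: 1.51×10⁻⁴ / 0.313 = 4.824×10⁻⁴ mol.
Incident photons needed: 4.824×10⁻⁴ / 0.392 = 0.001231 mol.
Photon energy: hc/λ = 6.112×10⁻¹⁹ J; per mole, 3.681×10⁵ J mol⁻¹.
Energy required: 0.001231 × 3.681×10⁵ = 450 J.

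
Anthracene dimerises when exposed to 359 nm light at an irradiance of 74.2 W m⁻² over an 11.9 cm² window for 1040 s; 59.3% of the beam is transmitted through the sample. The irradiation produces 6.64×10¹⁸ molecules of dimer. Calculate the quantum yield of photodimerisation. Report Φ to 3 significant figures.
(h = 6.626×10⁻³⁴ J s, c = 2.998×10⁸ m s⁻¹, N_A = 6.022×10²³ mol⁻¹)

Product: 6.64×10¹⁸ / 6.022×10²³ = 1.103×10⁻⁵ mol.
Photon energy at 359 nm: hc/λ = (6.626×10⁻³⁴)(2.998×10⁸)/(359×10⁻⁹) = 5.533×10⁻¹⁹ J.
Energy delivered: (74.2 W m⁻²)(11.9×10⁻⁴ m²)(1040 s) = 91.83 J.
Photons incident: 91.83 / 5.533×10⁻¹⁹ = 1.660×10²⁰, i.e. 1.660×10²⁰/6.022×10²³ = 2.757×10⁻⁴ mol.
Fraction absorbed: 1 − 59.3/100 = 0.4070.
Photons absorbed: 0.4070 × 2.757×10⁻⁴ = 1.122×10⁻⁴ mol.
Φ = 1.103×10⁻⁵ mol / 1.122×10⁻⁴ mol photons = 0.0983.

Φ = 0.0983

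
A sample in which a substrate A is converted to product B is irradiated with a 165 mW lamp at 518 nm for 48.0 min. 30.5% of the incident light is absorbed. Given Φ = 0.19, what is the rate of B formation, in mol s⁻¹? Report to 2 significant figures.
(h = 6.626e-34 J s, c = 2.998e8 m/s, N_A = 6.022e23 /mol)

4.1e-8 mol s⁻¹

Photon energy at 518 nm: hc/λ = (6.626e-34)(2.998e8)/(518e-9) = 3.835e-19 J.
Energy delivered: (165 mW)(2880 s) = 475.2 J.
Photons incident: 475.2 / 3.835e-19 = 1.239e21, i.e. 1.239e21/6.022e23 = 0.002057 mol.
Photons absorbed: 0.305 × 0.002057 = 6.274e-4 mol.
Product formed: 0.19 × 6.274e-4 = 1.192e-4 mol.
Rate: 1.192e-4 / 2880 s = 4.1e-8 mol s⁻¹.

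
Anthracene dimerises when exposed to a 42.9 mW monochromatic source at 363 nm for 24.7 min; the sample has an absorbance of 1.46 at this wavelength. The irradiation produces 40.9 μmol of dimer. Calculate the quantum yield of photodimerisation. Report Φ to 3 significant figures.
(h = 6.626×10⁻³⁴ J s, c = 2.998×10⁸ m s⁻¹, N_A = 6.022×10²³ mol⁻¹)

Product: 40.9 μmol = 4.09×10⁻⁵ mol.
Photon energy at 363 nm: hc/λ = (6.626×10⁻³⁴)(2.998×10⁸)/(363×10⁻⁹) = 5.472×10⁻¹⁹ J.
Energy delivered: (42.9 mW)(1482 s) = 63.58 J.
Photons incident: 63.58 / 5.472×10⁻¹⁹ = 1.162×10²⁰, i.e. 1.162×10²⁰/6.022×10²³ = 1.930×10⁻⁴ mol.
Fraction absorbed: 1 − 10^(−1.46) = 0.9653.
Photons absorbed: 0.9653 × 1.930×10⁻⁴ = 1.863×10⁻⁴ mol.
Φ = 4.09×10⁻⁵ mol / 1.863×10⁻⁴ mol photons = 0.220.

Φ = 0.220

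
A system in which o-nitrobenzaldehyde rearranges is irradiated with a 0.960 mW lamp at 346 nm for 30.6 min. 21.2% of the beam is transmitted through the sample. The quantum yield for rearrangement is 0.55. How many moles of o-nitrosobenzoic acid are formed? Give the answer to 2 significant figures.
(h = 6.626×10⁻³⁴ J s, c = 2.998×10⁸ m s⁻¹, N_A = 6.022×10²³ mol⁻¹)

2.2×10⁻⁶ mol

Photon energy at 346 nm: hc/λ = (6.626×10⁻³⁴)(2.998×10⁸)/(346×10⁻⁹) = 5.741×10⁻¹⁹ J.
Energy delivered: (0.960 mW)(1836 s) = 1.763 J.
Photons incident: 1.763 / 5.741×10⁻¹⁹ = 3.071×10¹⁸, i.e. 3.071×10¹⁸/6.022×10²³ = 5.100×10⁻⁶ mol.
Fraction absorbed: 1 − 21.2/100 = 0.7880.
Photons absorbed: 0.7880 × 5.100×10⁻⁶ = 4.019×10⁻⁶ mol.
Product: Φ × n_abs = 0.55 × 4.019×10⁻⁶ = 2.210×10⁻⁶ mol.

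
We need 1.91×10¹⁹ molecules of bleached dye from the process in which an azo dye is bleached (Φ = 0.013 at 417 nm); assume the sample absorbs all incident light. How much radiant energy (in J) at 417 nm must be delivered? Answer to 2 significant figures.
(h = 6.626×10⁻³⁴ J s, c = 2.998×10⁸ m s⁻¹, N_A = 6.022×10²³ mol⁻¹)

Product: 1.91×10¹⁹ / 6.022×10²³ = 3.172×10⁻⁵ mol.
Photons that must be absorbed: 3.172×10⁻⁵ / 0.013 = 0.002440 mol.
Photon energy: hc/λ = 4.764×10⁻¹⁹ J; per mole, 2.869×10⁵ J mol⁻¹.
Energy required: 0.002440 × 2.869×10⁵ = 700 J.

700 J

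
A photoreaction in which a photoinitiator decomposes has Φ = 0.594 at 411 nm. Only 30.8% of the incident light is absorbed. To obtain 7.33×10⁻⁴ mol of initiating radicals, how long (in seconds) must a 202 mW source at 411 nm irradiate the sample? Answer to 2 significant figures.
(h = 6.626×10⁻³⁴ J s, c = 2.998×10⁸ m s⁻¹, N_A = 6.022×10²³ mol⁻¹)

t ≈ 5800 s

Photons that must be absorbed: 7.33×10⁻⁴ / 0.594 = 0.001234 mol.
Incident photons needed: 0.001234 / 0.308 = 0.004006 mol.
Photon energy: hc/λ = 4.833×10⁻¹⁹ J; per mole, 2.910×10⁵ J mol⁻¹.
Energy required: 0.004006 × 2.910×10⁵ = 1166 J.
Time: 1166 J / 0.202 W = 5800 s.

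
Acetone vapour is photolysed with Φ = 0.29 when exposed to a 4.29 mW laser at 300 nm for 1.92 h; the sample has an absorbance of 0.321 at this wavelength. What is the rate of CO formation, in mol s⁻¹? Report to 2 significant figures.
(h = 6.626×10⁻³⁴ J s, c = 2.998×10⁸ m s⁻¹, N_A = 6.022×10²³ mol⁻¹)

Photon energy at 300 nm: hc/λ = (6.626×10⁻³⁴)(2.998×10⁸)/(300×10⁻⁹) = 6.622×10⁻¹⁹ J.
Energy delivered: (4.29 mW)(6912 s) = 29.65 J.
Photons incident: 29.65 / 6.622×10⁻¹⁹ = 4.477×10¹⁹, i.e. 4.477×10¹⁹/6.022×10²³ = 7.434×10⁻⁵ mol.
Fraction absorbed: 1 − 10^(−0.321) = 0.5225.
Photons absorbed: 0.5225 × 7.434×10⁻⁵ = 3.884×10⁻⁵ mol.
Product formed: 0.29 × 3.884×10⁻⁵ = 1.126×10⁻⁵ mol.
Rate: 1.126×10⁻⁵ / 6912 s = 1.6×10⁻⁹ mol s⁻¹.

1.6×10⁻⁹ mol s⁻¹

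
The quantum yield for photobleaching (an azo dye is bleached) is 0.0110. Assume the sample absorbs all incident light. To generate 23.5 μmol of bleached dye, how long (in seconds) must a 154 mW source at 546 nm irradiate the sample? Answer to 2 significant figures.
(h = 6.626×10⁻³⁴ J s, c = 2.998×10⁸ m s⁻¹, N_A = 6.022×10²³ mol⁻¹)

Product: 23.5 μmol = 2.35×10⁻⁵ mol.
Photons that must be absorbed: 2.35×10⁻⁵ / 0.0110 = 0.002136 mol.
Photon energy: hc/λ = 3.638×10⁻¹⁹ J; per mole, 2.191×10⁵ J mol⁻¹.
Energy required: 0.002136 × 2.191×10⁵ = 468.0 J.
Time: 468.0 J / 0.154 W = 3000 s.

t ≈ 3000 s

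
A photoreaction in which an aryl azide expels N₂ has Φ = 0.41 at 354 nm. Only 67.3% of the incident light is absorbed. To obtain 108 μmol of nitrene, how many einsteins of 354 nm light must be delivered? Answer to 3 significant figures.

3.91e-4 einstein

Product: 108 μmol = 1.08e-4 mol.
Photons that must be absorbed: 1.08e-4 / 0.41 = 2.634e-4 mol.
Incident photons needed: 2.634e-4 / 0.673 = 3.914e-4 mol.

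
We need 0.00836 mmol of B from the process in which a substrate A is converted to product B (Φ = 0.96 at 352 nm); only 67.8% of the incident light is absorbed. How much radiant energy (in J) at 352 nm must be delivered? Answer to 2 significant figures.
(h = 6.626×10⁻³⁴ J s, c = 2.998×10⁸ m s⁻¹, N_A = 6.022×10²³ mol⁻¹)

4.4 J

Product: 0.00836 mmol = 8.36×10⁻⁶ mol.
Photons that must be absorbed: 8.36×10⁻⁶ / 0.96 = 8.708×10⁻⁶ mol.
Incident photons needed: 8.708×10⁻⁶ / 0.678 = 1.284×10⁻⁵ mol.
Photon energy: hc/λ = 5.643×10⁻¹⁹ J; per mole, 3.398×10⁵ J mol⁻¹.
Energy required: 1.284×10⁻⁵ × 3.398×10⁵ = 4.4 J.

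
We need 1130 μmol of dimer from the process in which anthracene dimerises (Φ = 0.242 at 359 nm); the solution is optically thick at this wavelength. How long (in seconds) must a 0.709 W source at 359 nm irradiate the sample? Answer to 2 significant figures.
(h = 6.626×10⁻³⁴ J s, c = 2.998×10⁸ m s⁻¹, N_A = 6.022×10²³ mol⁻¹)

Product: 1130 μmol = 0.00113 mol.
Photons that must be absorbed: 0.00113 / 0.242 = 0.004669 mol.
Photon energy: hc/λ = 5.533×10⁻¹⁹ J; per mole, 3.332×10⁵ J mol⁻¹.
Energy required: 0.004669 × 3.332×10⁵ = 1556 J.
Time: 1556 J / 0.709 W = 2200 s.

t ≈ 2200 s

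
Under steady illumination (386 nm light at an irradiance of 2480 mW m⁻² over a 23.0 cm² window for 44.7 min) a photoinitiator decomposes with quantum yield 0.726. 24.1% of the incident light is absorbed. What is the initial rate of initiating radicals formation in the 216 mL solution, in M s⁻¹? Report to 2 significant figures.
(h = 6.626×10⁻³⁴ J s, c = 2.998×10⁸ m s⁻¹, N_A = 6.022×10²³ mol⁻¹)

Photon energy at 386 nm: hc/λ = (6.626×10⁻³⁴)(2.998×10⁸)/(386×10⁻⁹) = 5.146×10⁻¹⁹ J.
Energy delivered: (2480 mW m⁻²)(23.0×10⁻⁴ m²)(2682 s) = 15.30 J.
Photons incident: 15.30 / 5.146×10⁻¹⁹ = 2.973×10¹⁹, i.e. 2.973×10¹⁹/6.022×10²³ = 4.937×10⁻⁵ mol.
Photons absorbed: 0.241 × 4.937×10⁻⁵ = 1.190×10⁻⁵ mol.
Product formed: 0.726 × 1.190×10⁻⁵ = 8.639×10⁻⁶ mol.
Rate: 8.639×10⁻⁶ mol / (2682 s × 0.216 L) = 1.5×10⁻⁸ M s⁻¹.

1.5×10⁻⁸ M s⁻¹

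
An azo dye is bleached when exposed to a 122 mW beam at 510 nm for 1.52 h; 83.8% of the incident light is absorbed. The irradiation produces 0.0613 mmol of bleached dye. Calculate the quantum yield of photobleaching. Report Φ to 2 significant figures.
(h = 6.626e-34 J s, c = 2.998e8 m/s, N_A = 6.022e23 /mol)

Φ = 0.026

Product: 0.0613 mmol = 6.13e-5 mol.
Photon energy at 510 nm: hc/λ = (6.626e-34)(2.998e8)/(510e-9) = 3.895e-19 J.
Energy delivered: (122 mW)(5472 s) = 667.6 J.
Photons incident: 667.6 / 3.895e-19 = 1.714e21, i.e. 1.714e21/6.022e23 = 0.002846 mol.
Photons absorbed: 0.838 × 0.002846 = 0.002385 mol.
Φ = 6.13e-5 mol / 0.002385 mol photons = 0.026.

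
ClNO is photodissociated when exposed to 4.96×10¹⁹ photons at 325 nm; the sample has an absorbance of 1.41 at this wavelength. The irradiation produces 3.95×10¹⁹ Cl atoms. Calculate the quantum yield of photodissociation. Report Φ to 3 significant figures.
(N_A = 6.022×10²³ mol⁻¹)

Φ = 0.829

Product: 3.95×10¹⁹ / 6.022×10²³ = 6.559×10⁻⁵ mol.
Moles of photons: 4.96×10¹⁹ / 6.022×10²³ = 8.236×10⁻⁵ mol.
Fraction absorbed: 1 − 10^(−1.41) = 0.9611.
Photons absorbed: 0.9611 × 8.236×10⁻⁵ = 7.916×10⁻⁵ mol.
Φ = 6.559×10⁻⁵ mol / 7.916×10⁻⁵ mol photons = 0.829.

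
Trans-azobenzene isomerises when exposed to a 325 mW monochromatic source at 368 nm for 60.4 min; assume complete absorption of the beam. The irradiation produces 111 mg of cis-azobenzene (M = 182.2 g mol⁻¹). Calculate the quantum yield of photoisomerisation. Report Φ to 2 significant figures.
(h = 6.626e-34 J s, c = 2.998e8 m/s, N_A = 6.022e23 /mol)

Φ = 0.17

Product: 111 mg / 182.2 g mol⁻¹ = 6.092e-4 mol.
Photon energy at 368 nm: hc/λ = (6.626e-34)(2.998e8)/(368e-9) = 5.398e-19 J.
Energy delivered: (325 mW)(3624 s) = 1178 J.
Photons incident: 1178 / 5.398e-19 = 2.182e21, i.e. 2.182e21/6.022e23 = 0.003623 mol.
Φ = 6.092e-4 mol / 0.003623 mol photons = 0.17.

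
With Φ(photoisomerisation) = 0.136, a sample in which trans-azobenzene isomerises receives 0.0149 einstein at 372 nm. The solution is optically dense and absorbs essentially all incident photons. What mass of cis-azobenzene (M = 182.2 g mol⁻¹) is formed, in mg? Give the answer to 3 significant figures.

Product: Φ × n_abs = 0.136 × 0.0149 = 0.002026 mol.
Mass: 0.002026 × 182.2 = 0.3691 g = 369 mg.

369 mg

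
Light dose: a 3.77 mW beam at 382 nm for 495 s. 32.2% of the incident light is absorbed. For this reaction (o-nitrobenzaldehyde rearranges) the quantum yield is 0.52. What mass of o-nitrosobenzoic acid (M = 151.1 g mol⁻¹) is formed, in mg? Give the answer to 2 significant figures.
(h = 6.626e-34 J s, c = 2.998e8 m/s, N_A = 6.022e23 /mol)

Photon energy at 382 nm: hc/λ = (6.626e-34)(2.998e8)/(382e-9) = 5.200e-19 J.
Energy delivered: (3.77 mW)(495 s) = 1.866 J.
Photons incident: 1.866 / 5.200e-19 = 3.588e18, i.e. 3.588e18/6.022e23 = 5.958e-6 mol.
Photons absorbed: 0.322 × 5.958e-6 = 1.918e-6 mol.
Product: Φ × n_abs = 0.52 × 1.918e-6 = 9.974e-7 mol.
Mass: 9.974e-7 × 151.1 = 1.507e-4 g = 0.15 mg.

0.15 mg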